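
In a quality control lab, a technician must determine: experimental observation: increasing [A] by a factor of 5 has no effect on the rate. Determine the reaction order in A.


rate ∝ [A]^n
rate ∝ [A]^0
Order in A: 0

0


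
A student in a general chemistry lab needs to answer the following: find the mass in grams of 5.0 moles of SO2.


M(SO2) = 64.07 g/mol
mass = n × M = 5.0 × 64.07 = 320.35 g

320.35 g


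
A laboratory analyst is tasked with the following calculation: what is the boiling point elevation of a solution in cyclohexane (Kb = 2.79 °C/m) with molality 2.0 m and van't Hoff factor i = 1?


ΔTb = Kb × m × i
= 2.79 × 2.0 × 1
= 5.58 °C

5.58 °C


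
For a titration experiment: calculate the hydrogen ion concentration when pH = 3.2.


[H+] = 10^(-pH) = 10^(-3.2)
= 6.31×10^-4 M

6.31×10^-4 M


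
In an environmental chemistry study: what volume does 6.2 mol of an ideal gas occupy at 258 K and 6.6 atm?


PV = nRT  (R = 0.08206 L·atm/(mol·K))
V = nRT/P = 6.2×0.08206×258/6.6
= 19.888 L

19.888 L


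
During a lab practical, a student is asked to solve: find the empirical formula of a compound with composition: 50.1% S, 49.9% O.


Assume 100 g sample. Moles of each element:
  S: 50.1/32.07 = 1.562 mol
  O: 49.9/16.0 = 3.119 mol
Divide by smallest (1.562):
  S: 1.562/1.562 = 1.0
  O: 3.119/1.562 = 2.0
Empirical formula: SO2

SO2


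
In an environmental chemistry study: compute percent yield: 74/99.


% yield = actual/theoretical × 100
= 74/99 × 100
= 74.75%

74.75%


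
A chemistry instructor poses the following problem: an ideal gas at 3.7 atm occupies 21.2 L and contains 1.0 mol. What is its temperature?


PV = nRT  (R = 0.08206 L·atm/(mol·K))
T = PV/(nR) = 3.7×21.2/(1.0×0.08206)
= 78.44/0.082060
= 955.89 K

955.89 K


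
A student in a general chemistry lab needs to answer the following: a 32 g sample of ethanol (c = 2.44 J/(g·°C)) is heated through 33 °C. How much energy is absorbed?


q = mcΔT = 32 × 2.44 × 33
= 2576.64 J

2576.64 J


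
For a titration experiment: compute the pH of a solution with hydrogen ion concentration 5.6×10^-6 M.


pH = -log10([H+]) = -log10(5.6×10^-6)
= 6 - log10(5.6)
= 6 - 0.75
= 5.25

5.25


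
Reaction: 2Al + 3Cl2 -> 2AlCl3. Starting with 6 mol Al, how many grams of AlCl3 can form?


Mole ratio AlCl3:Al = 2:2
n(AlCl3) = 6 × 2/2 = 6.000 mol
mass = 6.000 × 133.33 = 799.98 g

799.98 g


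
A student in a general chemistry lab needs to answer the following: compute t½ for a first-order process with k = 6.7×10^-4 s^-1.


t½ = ln2/k = 0.693147/(6.7×10^-4 s^-1)
= 1035 s

1035 s


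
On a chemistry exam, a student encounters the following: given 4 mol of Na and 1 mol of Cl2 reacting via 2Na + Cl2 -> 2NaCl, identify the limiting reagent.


Mole ratio available / coefficient:
  Na: 4/2 = 2.000
  Cl2: 1/1 = 1.000
Smaller ratio is limiting.

Cl2


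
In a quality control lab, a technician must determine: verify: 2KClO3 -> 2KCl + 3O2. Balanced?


Equation: 2KClO3 -> 2KCl + 3O2
Check atoms: Cl: 2=2, K: 2=2, O: 6=6
Balanced

Yes, balanced


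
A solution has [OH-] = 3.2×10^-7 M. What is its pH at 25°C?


pOH = -log10([OH-]) = -log10(3.2×10^-7)
= 7 - log10(3.2) = 6.49
pH = 14 - pOH = 14 - 6.49 = 7.51

7.51


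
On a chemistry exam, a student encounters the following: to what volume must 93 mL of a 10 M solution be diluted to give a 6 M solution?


C1V1 = C2V2
10 × 93 = 6 × V2
V2 = 930/6 = 155.0 mL

155.0 mL


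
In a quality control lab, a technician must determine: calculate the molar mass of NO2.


M(NO2) = 1×14.01 + 2×16.0
= 14.01 + 32.0
= 46.01 g/mol

46.01 g/mol


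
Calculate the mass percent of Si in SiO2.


M(SiO2) = 1×28.09 + 2×16.0 = 60.09 g/mol
Mass of Si = 1 × 28.09 = 28.09 g/mol
% Si = 28.09/60.09 × 100 = 46.75%

46.75%


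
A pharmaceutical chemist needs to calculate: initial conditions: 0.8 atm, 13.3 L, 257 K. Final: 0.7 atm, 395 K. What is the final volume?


P1V1/T1 = P2V2/T2
V2 = P1V1T2/(T1P2)
= 0.8×13.3×395/(257×0.7)
= 23.362 L

23.362 L


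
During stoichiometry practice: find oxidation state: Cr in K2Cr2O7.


2(+1) + 2x + 7(-2) = 0, so x = +6
Oxidation number: +6

+6


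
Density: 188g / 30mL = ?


ρ = mass/volume
= 188/30
= 6.267 g/mL

6.267 g/mL


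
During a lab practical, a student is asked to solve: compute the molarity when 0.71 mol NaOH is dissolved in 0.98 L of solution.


M = n/V = 0.71/0.98 = 0.724 mol/L

0.724 M


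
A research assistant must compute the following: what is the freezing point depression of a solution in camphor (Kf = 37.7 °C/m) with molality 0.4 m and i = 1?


ΔTf = Kf × m × i
= 37.7 × 0.4 × 1
= 15.08 °C

15.08 °C


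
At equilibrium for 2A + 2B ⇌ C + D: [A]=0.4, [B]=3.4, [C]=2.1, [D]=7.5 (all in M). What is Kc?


Kc = [C][D]/([A]^2[B]^2)
= (2.1^1 × 7.5^1)/(0.4^2 × 3.4^2)
= 15.75/1.8496
= 8.515

8.515


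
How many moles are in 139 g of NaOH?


M(NaOH) = 40.0 g/mol
n = mass/M = 139/40.0 = 3.475 mol

3.475 mol


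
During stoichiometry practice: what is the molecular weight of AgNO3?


M(AgNO3) = 1×107.87 + 1×14.01 + 3×16.0
= 107.87 + 14.01 + 48.0
= 169.88 g/mol

169.88 g/mol


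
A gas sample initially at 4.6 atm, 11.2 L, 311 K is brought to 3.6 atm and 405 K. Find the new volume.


P1V1/T1 = P2V2/T2
V2 = P1V1T2/(T1P2)
= 4.6×11.2×405/(311×3.6)
= 18.637 L

18.637 L


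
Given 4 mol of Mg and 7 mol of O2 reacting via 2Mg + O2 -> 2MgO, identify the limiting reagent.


Mole ratio available / coefficient:
  Mg: 4/2 = 2.000
  O2: 7/1 = 7.000
Smaller ratio is limiting.

Mg


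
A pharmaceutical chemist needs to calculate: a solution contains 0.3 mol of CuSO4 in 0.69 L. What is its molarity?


M = n/V = 0.3/0.69 = 0.435 mol/L

0.435 M


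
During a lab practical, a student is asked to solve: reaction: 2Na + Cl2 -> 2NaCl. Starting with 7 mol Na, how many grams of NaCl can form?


Mole ratio NaCl:Na = 2:2
n(NaCl) = 7 × 2/2 = 7.000 mol
mass = 7.000 × 58.44 = 409.08 g

409.08 g


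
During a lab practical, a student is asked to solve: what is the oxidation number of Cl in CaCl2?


halide: -1
Oxidation number: -1

-1


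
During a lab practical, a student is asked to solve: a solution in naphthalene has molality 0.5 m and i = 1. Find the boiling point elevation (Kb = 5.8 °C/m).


ΔTb = Kb × m × i
= 5.8 × 0.5 × 1
= 2.9 °C

2.9 °C


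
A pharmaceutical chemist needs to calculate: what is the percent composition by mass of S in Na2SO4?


M(Na2SO4) = 2×22.99 + 1×32.07 + 4×16.0 = 142.05 g/mol
Mass of S = 1 × 32.07 = 32.07 g/mol
% S = 32.07/142.05 × 100 = 22.58%

22.58%


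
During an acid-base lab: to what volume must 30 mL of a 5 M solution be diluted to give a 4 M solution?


C1V1 = C2V2
5 × 30 = 4 × V2
V2 = 150/4 = 37.5 mL

37.5 mL


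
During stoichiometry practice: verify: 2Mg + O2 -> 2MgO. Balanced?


Equation: 2Mg + O2 -> 2MgO
Check atoms: Mg: 2=2, O: 2=2
Balanced

Yes, balanced


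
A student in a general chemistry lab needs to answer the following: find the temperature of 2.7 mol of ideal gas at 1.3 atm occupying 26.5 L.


PV = nRT  (R = 0.08206 L·atm/(mol·K))
T = PV/(nR) = 1.3×26.5/(2.7×0.08206)
= 34.45/0.221562
= 155.49 K

155.49 K


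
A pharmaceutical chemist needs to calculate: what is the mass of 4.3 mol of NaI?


M(NaI) = 149.89 g/mol
mass = n × M = 4.3 × 149.89 = 644.53 g

644.53 g


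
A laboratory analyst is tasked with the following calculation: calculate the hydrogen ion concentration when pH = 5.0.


[H+] = 10^(-pH) = 10^(-5.0)
= 1.0×10^-5 M

1.0×10^-5 M


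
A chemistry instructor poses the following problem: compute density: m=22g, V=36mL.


ρ = mass/volume
= 22/36
= 0.611 g/mL

0.611 g/mL


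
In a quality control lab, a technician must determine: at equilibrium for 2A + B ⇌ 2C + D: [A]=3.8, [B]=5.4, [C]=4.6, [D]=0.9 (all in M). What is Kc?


Kc = [C]^2[D]/([A]^2[B])
= (4.6^2 × 0.9^1)/(3.8^2 × 5.4^1)
= 19.044/77.976
= 0.2442

0.2442


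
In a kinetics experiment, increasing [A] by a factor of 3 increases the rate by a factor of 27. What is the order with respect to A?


rate ∝ [A]^n
3^n = 27 → n = 3
Order in A: 3

3


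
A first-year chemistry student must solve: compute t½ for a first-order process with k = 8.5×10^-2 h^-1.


t½ = ln2/k = 0.693147/(8.5×10^-2 h^-1)
= 8.155 h

8.155 h


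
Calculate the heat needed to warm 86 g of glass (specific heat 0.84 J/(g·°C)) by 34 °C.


q = mcΔT = 86 × 0.84 × 34
= 2456.16 J

2456.16 J


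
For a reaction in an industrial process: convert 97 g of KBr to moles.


M(KBr) = 119.0 g/mol
n = mass/M = 97/119.0 = 0.8151 mol

0.8151 mol


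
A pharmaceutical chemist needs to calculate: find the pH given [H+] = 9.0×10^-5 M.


pH = -log10([H+]) = -log10(9.0×10^-5)
= 5 - log10(9.0)
= 5 - 0.95
= 4.05

4.05


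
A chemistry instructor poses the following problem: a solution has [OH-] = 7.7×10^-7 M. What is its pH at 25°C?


pOH = -log10([OH-]) = -log10(7.7×10^-7)
= 7 - log10(7.7) = 6.11
pH = 14 - pOH = 14 - 6.11 = 7.89

7.89


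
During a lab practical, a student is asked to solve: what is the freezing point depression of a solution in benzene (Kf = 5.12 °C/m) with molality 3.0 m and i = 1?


ΔTf = Kf × m × i
= 5.12 × 3.0 × 1
= 15.36 °C

15.36 °C


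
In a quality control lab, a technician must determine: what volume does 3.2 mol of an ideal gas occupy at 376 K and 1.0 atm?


PV = nRT  (R = 0.08206 L·atm/(mol·K))
V = nRT/P = 3.2×0.08206×376/1.0
= 98.735 L

98.735 L


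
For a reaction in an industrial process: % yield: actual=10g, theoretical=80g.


% yield = actual/theoretical × 100
= 10/80 × 100
= 12.5%

12.5%


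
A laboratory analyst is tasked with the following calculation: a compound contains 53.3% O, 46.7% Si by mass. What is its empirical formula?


Assume 100 g sample. Moles of each element:
  O: 53.3/16.0 = 3.331 mol
  Si: 46.7/28.09 = 1.663 mol
Divide by smallest (1.663):
  O: 3.331/1.663 = 2.0
  Si: 1.663/1.663 = 1.0
Empirical formula: SiO2

SiO2


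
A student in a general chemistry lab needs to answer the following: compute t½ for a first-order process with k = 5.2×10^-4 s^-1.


t½ = ln2/k = 0.693147/(5.2×10^-4 s^-1)
= 1333 s

1333 s


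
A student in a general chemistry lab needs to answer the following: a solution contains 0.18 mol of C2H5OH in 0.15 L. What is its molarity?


M = n/V = 0.18/0.15 = 1.200 mol/L

1.200 M


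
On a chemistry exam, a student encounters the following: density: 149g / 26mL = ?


ρ = mass/volume
= 149/26
= 5.731 g/mL

5.731 g/mL


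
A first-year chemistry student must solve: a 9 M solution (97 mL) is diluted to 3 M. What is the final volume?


C1V1 = C2V2
9 × 97 = 3 × V2
V2 = 873/3 = 291.0 mL

291.0 mL


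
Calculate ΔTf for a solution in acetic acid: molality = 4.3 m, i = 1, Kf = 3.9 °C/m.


ΔTf = Kf × m × i
= 3.9 × 4.3 × 1
= 16.77 °C

16.77 °C


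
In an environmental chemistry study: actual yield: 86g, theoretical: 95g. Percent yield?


% yield = actual/theoretical × 100
= 86/95 × 100
= 90.53%

90.53%


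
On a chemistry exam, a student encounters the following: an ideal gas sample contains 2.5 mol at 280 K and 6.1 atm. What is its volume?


PV = nRT  (R = 0.08206 L·atm/(mol·K))
V = nRT/P = 2.5×0.08206×280/6.1
= 9.417 L

9.417 L


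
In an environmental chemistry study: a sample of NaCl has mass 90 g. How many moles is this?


M(NaCl) = 58.44 g/mol
n = mass/M = 90/58.44 = 1.54 mol

1.54 mol


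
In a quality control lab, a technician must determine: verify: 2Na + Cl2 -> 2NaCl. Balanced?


Equation: 2Na + Cl2 -> 2NaCl
Check atoms: Cl: 2=2, Na: 2=2
Balanced

Yes, balanced


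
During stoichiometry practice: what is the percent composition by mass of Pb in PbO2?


M(PbO2) = 1×207.2 + 2×16.0 = 239.20 g/mol
Mass of Pb = 1 × 207.2 = 207.20 g/mol
% Pb = 207.20/239.20 × 100 = 86.62%

86.62%


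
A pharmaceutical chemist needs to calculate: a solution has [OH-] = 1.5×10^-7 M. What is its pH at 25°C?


pOH = -log10([OH-]) = -log10(1.5×10^-7)
= 7 - log10(1.5) = 6.82
pH = 14 - pOH = 14 - 6.82 = 7.18

7.18


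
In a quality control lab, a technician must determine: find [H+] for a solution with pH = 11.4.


[H+] = 10^(-pH) = 10^(-11.4)
= 3.98×10^-12 M

3.98×10^-12 M


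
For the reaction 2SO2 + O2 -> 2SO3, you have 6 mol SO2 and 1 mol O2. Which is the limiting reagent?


Mole ratio available / coefficient:
  SO2: 6/2 = 3.000
  O2: 1/1 = 1.000
Smaller ratio is limiting.

O2


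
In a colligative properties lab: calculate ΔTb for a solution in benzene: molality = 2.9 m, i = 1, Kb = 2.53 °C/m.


ΔTb = Kb × m × i
= 2.53 × 2.9 × 1
= 7.337 °C

7.337 °C


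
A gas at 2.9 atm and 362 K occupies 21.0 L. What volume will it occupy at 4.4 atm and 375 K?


P1V1/T1 = P2V2/T2
V2 = P1V1T2/(T1P2)
= 2.9×21.0×375/(362×4.4)
= 14.338 L

14.338 L


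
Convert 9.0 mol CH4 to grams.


M(CH4) = 16.04 g/mol
mass = n × M = 9.0 × 16.04 = 144.36 g

144.36 g


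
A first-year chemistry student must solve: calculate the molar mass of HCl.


M(HCl) = 1×1.008 + 1×35.45
= 1.01 + 35.45
= 36.46 g/mol

36.46 g/mol


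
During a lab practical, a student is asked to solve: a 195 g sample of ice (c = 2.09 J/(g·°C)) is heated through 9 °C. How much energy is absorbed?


q = mcΔT = 195 × 2.09 × 9
= 3667.95 J

3667.95 J


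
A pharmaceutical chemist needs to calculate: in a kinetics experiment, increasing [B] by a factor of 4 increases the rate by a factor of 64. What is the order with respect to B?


rate ∝ [B]^n
4^n = 64 → n = 3
Order in B: 3

3


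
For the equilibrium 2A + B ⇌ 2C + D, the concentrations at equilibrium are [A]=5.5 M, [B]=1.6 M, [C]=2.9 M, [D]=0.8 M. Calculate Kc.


Kc = [C]^2[D]/([A]^2[B])
= (2.9^2 × 0.8^1)/(5.5^2 × 1.6^1)
= 6.728/48.4
= 0.1390

0.1390


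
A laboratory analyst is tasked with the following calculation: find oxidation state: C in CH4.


x + 4(+1) = 0, so x = -4
Oxidation number: -4

-4


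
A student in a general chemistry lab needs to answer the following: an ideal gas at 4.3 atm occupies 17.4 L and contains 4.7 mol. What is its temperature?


PV = nRT  (R = 0.08206 L·atm/(mol·K))
T = PV/(nR) = 4.3×17.4/(4.7×0.08206)
= 74.82/0.385682
= 193.99 K

193.99 K


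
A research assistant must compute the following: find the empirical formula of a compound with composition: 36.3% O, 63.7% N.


Assume 100 g sample. Moles of each element:
  O: 36.3/16.0 = 2.269 mol
  N: 63.7/14.01 = 4.547 mol
Divide by smallest (2.269):
  O: 2.269/2.269 = 1.0
  N: 4.547/2.269 = 2.0
Empirical formula: N2O

N2O


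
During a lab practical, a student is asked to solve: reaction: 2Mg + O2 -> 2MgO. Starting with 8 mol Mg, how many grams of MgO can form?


Mole ratio MgO:Mg = 2:2
n(MgO) = 8 × 2/2 = 8.000 mol
mass = 8.000 × 40.31 = 322.48 g

322.48 g


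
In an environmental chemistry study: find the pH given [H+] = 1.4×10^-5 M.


pH = -log10([H+]) = -log10(1.4×10^-5)
= 5 - log10(1.4)
= 5 - 0.15
= 4.85

4.85


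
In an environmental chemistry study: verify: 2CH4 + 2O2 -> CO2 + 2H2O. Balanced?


Equation: 2CH4 + 2O2 -> CO2 + 2H2O
Check atoms: C: 2≠1, H: 8≠4, O: 4=4
Not balanced

No, not balanced


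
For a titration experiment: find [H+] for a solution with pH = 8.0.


[H+] = 10^(-pH) = 10^(-8.0)
= 1.0×10^-8 M

1.0×10^-8 M


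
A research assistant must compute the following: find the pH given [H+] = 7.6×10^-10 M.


pH = -log10([H+]) = -log10(7.6×10^-10)
= 10 - log10(7.6)
= 10 - 0.88
= 9.12

9.12


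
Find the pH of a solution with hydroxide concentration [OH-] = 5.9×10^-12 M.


pOH = -log10([OH-]) = -log10(5.9×10^-12)
= 12 - log10(5.9) = 11.23
pH = 14 - pOH = 14 - 11.23 = 2.77

2.77


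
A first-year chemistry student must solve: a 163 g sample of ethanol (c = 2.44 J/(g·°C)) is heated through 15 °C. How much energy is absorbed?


q = mcΔT = 163 × 2.44 × 15
= 5965.80 J

5965.80 J


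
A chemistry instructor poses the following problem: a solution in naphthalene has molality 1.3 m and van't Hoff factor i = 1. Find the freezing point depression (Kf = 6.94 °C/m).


ΔTf = Kf × m × i
= 6.94 × 1.3 × 1
= 9.022 °C

9.022 °C


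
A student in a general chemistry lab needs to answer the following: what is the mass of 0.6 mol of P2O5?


M(P2O5) = 141.94 g/mol
mass = n × M = 0.6 × 141.94 = 85.16 g

85.16 g


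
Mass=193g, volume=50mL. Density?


ρ = mass/volume
= 193/50
= 3.86 g/mL

3.86 g/mL


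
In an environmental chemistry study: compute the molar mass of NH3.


M(NH3) = 1×14.01 + 3×1.008
= 14.01 + 3.02
= 17.03 g/mol

17.03 g/mol


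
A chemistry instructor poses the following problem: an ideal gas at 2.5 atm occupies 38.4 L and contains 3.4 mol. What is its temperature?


PV = nRT  (R = 0.08206 L·atm/(mol·K))
T = PV/(nR) = 2.5×38.4/(3.4×0.08206)
= 96.00/0.279004
= 344.08 K

344.08 K


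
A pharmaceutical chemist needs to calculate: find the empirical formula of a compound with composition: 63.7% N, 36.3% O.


Assume 100 g sample. Moles of each element:
  N: 63.7/14.01 = 4.547 mol
  O: 36.3/16.0 = 2.269 mol
Divide by smallest (2.269):
  N: 4.547/2.269 = 2.0
  O: 2.269/2.269 = 1.0
Empirical formula: N2O

N2O


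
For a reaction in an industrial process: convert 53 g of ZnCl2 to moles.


M(ZnCl2) = 136.28 g/mol
n = mass/M = 53/136.28 = 0.3889 mol

0.3889 mol


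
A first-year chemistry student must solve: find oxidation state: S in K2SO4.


2(+1) + x + 4(-2) = 0, so x = +6
Oxidation number: +6

+6


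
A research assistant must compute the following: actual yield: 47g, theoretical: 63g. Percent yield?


% yield = actual/theoretical × 100
= 47/63 × 100
= 74.6%

74.6%


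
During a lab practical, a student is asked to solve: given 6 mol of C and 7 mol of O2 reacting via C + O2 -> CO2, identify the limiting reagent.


Mole ratio available / coefficient:
  C: 6/1 = 6.000
  O2: 7/1 = 7.000
Smaller ratio is limiting.

C


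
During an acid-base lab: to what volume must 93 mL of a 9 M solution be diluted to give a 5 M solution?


C1V1 = C2V2
9 × 93 = 5 × V2
V2 = 837/5 = 167.4 mL

167.4 mL


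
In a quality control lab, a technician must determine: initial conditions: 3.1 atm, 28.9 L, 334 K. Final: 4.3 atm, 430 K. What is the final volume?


P1V1/T1 = P2V2/T2
V2 = P1V1T2/(T1P2)
= 3.1×28.9×430/(334×4.3)
= 26.823 L

26.823 L


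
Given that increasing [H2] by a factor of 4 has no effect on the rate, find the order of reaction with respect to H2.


rate ∝ [H2]^n
rate ∝ [H2]^0
Order in H2: 0

0


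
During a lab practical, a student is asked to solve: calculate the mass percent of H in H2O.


M(H2O) = 2×1.008 + 1×16.0 = 18.016 g/mol
Mass of H = 2 × 1.008 = 2.016 g/mol
% H = 2.016/18.016 × 100 = 11.19%

11.19%


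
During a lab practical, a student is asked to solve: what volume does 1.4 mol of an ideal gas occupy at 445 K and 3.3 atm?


PV = nRT  (R = 0.08206 L·atm/(mol·K))
V = nRT/P = 1.4×0.08206×445/3.3
= 15.492 L

15.492 L


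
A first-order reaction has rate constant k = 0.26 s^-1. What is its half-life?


t½ = ln2/k = 0.693147/(0.26 s^-1)
= 2.666 s

2.666 s


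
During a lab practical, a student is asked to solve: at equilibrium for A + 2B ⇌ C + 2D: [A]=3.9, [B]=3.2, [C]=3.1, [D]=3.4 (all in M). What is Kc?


Kc = [C][D]^2/([A][B]^2)
= (3.1^1 × 3.4^2)/(3.9^1 × 3.2^2)
= 35.836/39.936
= 0.8973

0.8973


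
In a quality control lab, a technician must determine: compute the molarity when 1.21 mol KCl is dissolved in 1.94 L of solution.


M = n/V = 1.21/1.94 = 0.624 mol/L

0.624 M


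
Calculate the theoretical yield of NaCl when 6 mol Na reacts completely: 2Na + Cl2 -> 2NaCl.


Mole ratio NaCl:Na = 2:2
n(NaCl) = 6 × 2/2 = 6.000 mol
mass = 6.000 × 58.44 = 350.64 g

350.64 g


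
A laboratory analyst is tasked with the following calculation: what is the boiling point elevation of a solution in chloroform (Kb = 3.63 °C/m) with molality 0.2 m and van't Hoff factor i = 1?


ΔTb = Kb × m × i
= 3.63 × 0.2 × 1
= 0.726 °C

0.726 °C


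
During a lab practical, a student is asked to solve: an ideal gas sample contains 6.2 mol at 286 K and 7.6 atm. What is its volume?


PV = nRT  (R = 0.08206 L·atm/(mol·K))
V = nRT/P = 6.2×0.08206×286/7.6
= 19.146 L

19.146 L


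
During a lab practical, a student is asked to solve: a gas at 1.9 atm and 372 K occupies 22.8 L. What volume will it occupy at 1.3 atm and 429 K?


P1V1/T1 = P2V2/T2
V2 = P1V1T2/(T1P2)
= 1.9×22.8×429/(372×1.3)
= 38.429 L

38.429 L


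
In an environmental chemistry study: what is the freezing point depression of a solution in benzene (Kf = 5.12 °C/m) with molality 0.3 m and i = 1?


ΔTf = Kf × m × i
= 5.12 × 0.3 × 1
= 1.536 °C

1.536 °C


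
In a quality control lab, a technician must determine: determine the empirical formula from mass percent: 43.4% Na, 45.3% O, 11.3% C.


Assume 100 g sample. Moles of each element:
  Na: 43.4/22.99 = 1.888 mol
  O: 45.3/16.0 = 2.831 mol
  C: 11.3/12.01 = 0.941 mol
Divide by smallest (0.941):
  Na: 1.888/0.941 = 2.01
  O: 2.831/0.941 = 3.01
  C: 0.941/0.941 = 1.0
Empirical formula: Na2CO3

Na2CO3


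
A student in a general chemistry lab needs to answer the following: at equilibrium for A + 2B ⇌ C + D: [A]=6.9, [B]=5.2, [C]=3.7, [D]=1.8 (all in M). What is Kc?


Kc = [C][D]/([A][B]^2)
= (3.7^1 × 1.8^1)/(6.9^1 × 5.2^2)
= 6.66/186.576
= 0.03570

0.03570


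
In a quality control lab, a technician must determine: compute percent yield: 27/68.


% yield = actual/theoretical × 100
= 27/68 × 100
= 39.71%

39.71%


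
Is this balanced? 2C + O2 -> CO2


Equation: 2C + O2 -> CO2
Check atoms: C: 2≠1, O: 2=2
Not balanced

No, not balanced


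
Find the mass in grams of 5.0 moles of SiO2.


M(SiO2) = 60.09 g/mol
mass = n × M = 5.0 × 60.09 = 300.45 g

300.45 g


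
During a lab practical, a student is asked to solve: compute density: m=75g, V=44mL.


ρ = mass/volume
= 75/44
= 1.705 g/mL

1.705 g/mL


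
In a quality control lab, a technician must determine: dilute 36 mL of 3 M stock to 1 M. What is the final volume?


C1V1 = C2V2
3 × 36 = 1 × V2
V2 = 108/1 = 108.0 mL

108.0 mL


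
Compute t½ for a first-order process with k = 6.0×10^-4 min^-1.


t½ = ln2/k = 0.693147/(6.0×10^-4 min^-1)
= 1155 min

1155 min


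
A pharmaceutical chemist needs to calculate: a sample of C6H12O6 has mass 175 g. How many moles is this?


M(C6H12O6) = 180.16 g/mol
n = mass/M = 175/180.16 = 0.9714 mol

0.9714 mol


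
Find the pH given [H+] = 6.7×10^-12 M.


pH = -log10([H+]) = -log10(6.7×10^-12)
= 12 - log10(6.7)
= 12 - 0.83
= 11.17

11.17


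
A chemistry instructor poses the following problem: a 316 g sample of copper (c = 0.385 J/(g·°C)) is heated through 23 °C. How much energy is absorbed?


q = mcΔT = 316 × 0.385 × 23
= 2798.18 J

2798.18 J


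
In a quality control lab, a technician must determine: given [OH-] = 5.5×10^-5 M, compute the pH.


pOH = -log10([OH-]) = -log10(5.5×10^-5)
= 5 - log10(5.5) = 4.26
pH = 14 - pOH = 14 - 4.26 = 9.74

9.74


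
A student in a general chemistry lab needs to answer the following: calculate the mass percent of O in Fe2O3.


M(Fe2O3) = 2×55.85 + 3×16.0 = 159.70 g/mol
Mass of O = 3 × 16.0 = 48.00 g/mol
% O = 48.00/159.70 × 100 = 30.06%

30.06%


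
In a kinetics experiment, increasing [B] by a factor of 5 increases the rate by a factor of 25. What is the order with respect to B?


rate ∝ [B]^n
5^n = 25 → n = 2
Order in B: 2

2


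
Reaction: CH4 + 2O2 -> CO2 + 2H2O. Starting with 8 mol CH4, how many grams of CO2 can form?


Mole ratio CO2:CH4 = 1:1
n(CO2) = 8 × 1/1 = 8.000 mol
mass = 8.000 × 44.01 = 352.08 g

352.08 g


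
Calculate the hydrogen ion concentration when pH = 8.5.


[H+] = 10^(-pH) = 10^(-8.5)
= 3.16×10^-9 M

3.16×10^-9 M


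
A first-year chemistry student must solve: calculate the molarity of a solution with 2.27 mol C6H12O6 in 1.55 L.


M = n/V = 2.27/1.55 = 1.465 mol/L

1.465 M


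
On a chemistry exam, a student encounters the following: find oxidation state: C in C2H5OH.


2x + 6(+1) + (-2) = 0, so x = -2
Oxidation number: -2

-2


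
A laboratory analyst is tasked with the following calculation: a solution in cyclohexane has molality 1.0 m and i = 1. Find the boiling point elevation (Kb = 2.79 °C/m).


ΔTb = Kb × m × i
= 2.79 × 1.0 × 1
= 2.79 °C

2.79 °C


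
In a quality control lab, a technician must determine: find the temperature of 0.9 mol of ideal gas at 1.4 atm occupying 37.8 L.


PV = nRT  (R = 0.08206 L·atm/(mol·K))
T = PV/(nR) = 1.4×37.8/(0.9×0.08206)
= 52.92/0.073854
= 716.55 K

716.55 K


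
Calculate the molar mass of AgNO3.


M(AgNO3) = 1×107.87 + 1×14.01 + 3×16.0
= 107.87 + 14.01 + 48.0
= 169.88 g/mol

169.88 g/mol


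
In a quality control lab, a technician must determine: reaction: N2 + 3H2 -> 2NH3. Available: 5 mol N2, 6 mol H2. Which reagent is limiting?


Mole ratio available / coefficient:
  N2: 5/1 = 5.000
  H2: 6/3 = 2.000
Smaller ratio is limiting.

H2


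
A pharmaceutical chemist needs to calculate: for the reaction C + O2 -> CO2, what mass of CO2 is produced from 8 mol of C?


Mole ratio CO2:C = 1:1
n(CO2) = 8 × 1/1 = 8.000 mol
mass = 8.000 × 44.01 = 352.08 g

352.08 g


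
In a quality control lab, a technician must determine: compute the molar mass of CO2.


M(CO2) = 1×12.01 + 2×16.0
= 12.01 + 32.0
= 44.01 g/mol

44.01 g/mol


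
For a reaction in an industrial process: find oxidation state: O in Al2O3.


O is usually -2
Oxidation number: -2

-2


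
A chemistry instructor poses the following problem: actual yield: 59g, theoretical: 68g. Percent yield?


% yield = actual/theoretical × 100
= 59/68 × 100
= 86.76%

86.76%


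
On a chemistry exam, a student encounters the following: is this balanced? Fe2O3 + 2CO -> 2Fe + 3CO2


Equation: Fe2O3 + 2CO -> 2Fe + 3CO2
Check atoms: C: 2≠3, Fe: 2=2, O: 5≠6
Not balanced

No, not balanced


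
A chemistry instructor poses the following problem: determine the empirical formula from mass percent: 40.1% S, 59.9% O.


Assume 100 g sample. Moles of each element:
  S: 40.1/32.07 = 1.25 mol
  O: 59.9/16.0 = 3.744 mol
Divide by smallest (1.25):
  S: 1.25/1.25 = 1.0
  O: 3.744/1.25 = 3.0
Empirical formula: SO3

SO3


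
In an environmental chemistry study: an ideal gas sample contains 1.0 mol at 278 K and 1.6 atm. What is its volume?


PV = nRT  (R = 0.08206 L·atm/(mol·K))
V = nRT/P = 1.0×0.08206×278/1.6
= 14.258 L

14.258 L


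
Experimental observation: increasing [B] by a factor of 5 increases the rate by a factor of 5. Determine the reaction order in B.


rate ∝ [B]^n
5^n = 5 → n = 1
Order in B: 1

1


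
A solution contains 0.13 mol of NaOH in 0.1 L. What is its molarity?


M = n/V = 0.13/0.1 = 1.300 mol/L

1.300 M


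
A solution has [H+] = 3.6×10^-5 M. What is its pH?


pH = -log10([H+]) = -log10(3.6×10^-5)
= 5 - log10(3.6)
= 5 - 0.56
= 4.44

4.44


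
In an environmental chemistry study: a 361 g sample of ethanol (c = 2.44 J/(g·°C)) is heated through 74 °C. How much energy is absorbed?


q = mcΔT = 361 × 2.44 × 74
= 65182.16 J

65182.16 J


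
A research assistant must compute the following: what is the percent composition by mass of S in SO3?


M(SO3) = 1×32.07 + 3×16.0 = 80.07 g/mol
Mass of S = 1 × 32.07 = 32.07 g/mol
% S = 32.07/80.07 × 100 = 40.05%

40.05%


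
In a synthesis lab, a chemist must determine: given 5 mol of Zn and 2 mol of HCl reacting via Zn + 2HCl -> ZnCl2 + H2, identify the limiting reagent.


Mole ratio available / coefficient:
  Zn: 5/1 = 5.000
  HCl: 2/2 = 1.000
Smaller ratio is limiting.

HCl


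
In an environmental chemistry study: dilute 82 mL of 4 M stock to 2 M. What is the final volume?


C1V1 = C2V2
4 × 82 = 2 × V2
V2 = 328/2 = 164.0 mL

164.0 mL


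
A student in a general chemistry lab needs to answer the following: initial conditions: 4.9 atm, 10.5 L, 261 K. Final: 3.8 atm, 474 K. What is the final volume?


P1V1/T1 = P2V2/T2
V2 = P1V1T2/(T1P2)
= 4.9×10.5×474/(261×3.8)
= 24.589 L

24.589 L


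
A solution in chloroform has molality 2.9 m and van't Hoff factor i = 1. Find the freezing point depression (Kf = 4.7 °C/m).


ΔTf = Kf × m × i
= 4.7 × 2.9 × 1
= 13.63 °C

13.63 °C


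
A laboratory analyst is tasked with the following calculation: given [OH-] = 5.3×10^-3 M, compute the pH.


pOH = -log10([OH-]) = -log10(5.3×10^-3)
= 3 - log10(5.3) = 2.28
pH = 14 - pOH = 14 - 2.28 = 11.72

11.72


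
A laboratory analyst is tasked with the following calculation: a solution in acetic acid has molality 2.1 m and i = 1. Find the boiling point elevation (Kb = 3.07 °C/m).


ΔTb = Kb × m × i
= 3.07 × 2.1 × 1
= 6.447 °C

6.447 °C


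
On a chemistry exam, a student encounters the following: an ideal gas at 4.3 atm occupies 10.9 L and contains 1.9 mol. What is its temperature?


PV = nRT  (R = 0.08206 L·atm/(mol·K))
T = PV/(nR) = 4.3×10.9/(1.9×0.08206)
= 46.87/0.155914
= 300.61 K

300.61 K


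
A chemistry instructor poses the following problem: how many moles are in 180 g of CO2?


M(CO2) = 44.01 g/mol
n = mass/M = 180/44.01 = 4.09 mol

4.09 mol


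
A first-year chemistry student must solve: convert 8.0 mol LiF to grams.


M(LiF) = 25.94 g/mol
mass = n × M = 8.0 × 25.94 = 207.52 g

207.52 g


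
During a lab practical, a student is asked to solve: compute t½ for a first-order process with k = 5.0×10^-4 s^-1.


t½ = ln2/k = 0.693147/(5.0×10^-4 s^-1)
= 1386 s

1386 s


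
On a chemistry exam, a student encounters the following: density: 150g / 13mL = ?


ρ = mass/volume
= 150/13
= 11.538 g/mL

11.538 g/mL


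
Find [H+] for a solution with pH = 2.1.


[H+] = 10^(-pH) = 10^(-2.1)
= 7.94×10^-3 M

7.94×10^-3 M


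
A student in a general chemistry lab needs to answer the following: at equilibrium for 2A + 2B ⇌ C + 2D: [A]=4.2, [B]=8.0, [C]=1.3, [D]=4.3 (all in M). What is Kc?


Kc = [C][D]^2/([A]^2[B]^2)
= (1.3^1 × 4.3^2)/(4.2^2 × 8.0^2)
= 24.037/1128.96
= 0.02129

0.02129


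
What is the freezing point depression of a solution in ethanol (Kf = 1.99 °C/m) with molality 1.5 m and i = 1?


ΔTf = Kf × m × i
= 1.99 × 1.5 × 1
= 2.985 °C

2.985 °C


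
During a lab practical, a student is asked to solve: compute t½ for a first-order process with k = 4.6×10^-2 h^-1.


t½ = ln2/k = 0.693147/(4.6×10^-2 h^-1)
= 15.07 h

15.07 h


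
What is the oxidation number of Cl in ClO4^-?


x + 4(-2) = -1, so x = +7
Oxidation number: +7

+7


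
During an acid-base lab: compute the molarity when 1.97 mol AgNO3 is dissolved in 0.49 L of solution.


M = n/V = 1.97/0.49 = 4.020 mol/L

4.020 M


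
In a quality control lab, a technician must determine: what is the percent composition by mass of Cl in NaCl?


M(NaCl) = 1×22.99 + 1×35.45 = 58.44 g/mol
Mass of Cl = 1 × 35.45 = 35.45 g/mol
% Cl = 35.45/58.44 × 100 = 60.66%

60.66%


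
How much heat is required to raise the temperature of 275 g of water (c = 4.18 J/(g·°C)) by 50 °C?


q = mcΔT = 275 × 4.18 × 50
= 57475.00 J

57475.00 J


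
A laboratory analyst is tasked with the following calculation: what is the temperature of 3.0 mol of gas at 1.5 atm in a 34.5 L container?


PV = nRT  (R = 0.08206 L·atm/(mol·K))
T = PV/(nR) = 1.5×34.5/(3.0×0.08206)
= 51.75/0.246180
= 210.21 K

210.21 K


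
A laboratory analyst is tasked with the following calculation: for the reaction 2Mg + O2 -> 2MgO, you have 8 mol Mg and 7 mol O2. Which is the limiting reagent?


Mole ratio available / coefficient:
  Mg: 8/2 = 4.000
  O2: 7/1 = 7.000
Smaller ratio is limiting.

Mg


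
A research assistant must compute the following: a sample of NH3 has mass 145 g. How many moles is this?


M(NH3) = 17.03 g/mol
n = mass/M = 145/17.03 = 8.5144 mol

8.5144 mol


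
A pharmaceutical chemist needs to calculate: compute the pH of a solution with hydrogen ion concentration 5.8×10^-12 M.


pH = -log10([H+]) = -log10(5.8×10^-12)
= 12 - log10(5.8)
= 12 - 0.76
= 11.24

11.24


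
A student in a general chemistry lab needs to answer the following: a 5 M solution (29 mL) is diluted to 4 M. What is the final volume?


C1V1 = C2V2
5 × 29 = 4 × V2
V2 = 145/4 = 36.25 mL

36.25 mL


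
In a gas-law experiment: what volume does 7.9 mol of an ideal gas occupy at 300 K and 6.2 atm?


PV = nRT  (R = 0.08206 L·atm/(mol·K))
V = nRT/P = 7.9×0.08206×300/6.2
= 31.368 L

31.368 L


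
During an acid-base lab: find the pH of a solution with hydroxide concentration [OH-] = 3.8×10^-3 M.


pOH = -log10([OH-]) = -log10(3.8×10^-3)
= 3 - log10(3.8) = 2.42
pH = 14 - pOH = 14 - 2.42 = 11.58

11.58


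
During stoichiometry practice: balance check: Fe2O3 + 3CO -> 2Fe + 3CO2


Equation: Fe2O3 + 3CO -> 2Fe + 3CO2
Check atoms: C: 3=3, Fe: 2=2, O: 6=6
Balanced

Yes, balanced


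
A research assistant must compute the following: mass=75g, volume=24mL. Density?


ρ = mass/volume
= 75/24
= 3.125 g/mL

3.125 g/mL


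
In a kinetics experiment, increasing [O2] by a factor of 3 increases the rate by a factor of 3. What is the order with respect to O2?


rate ∝ [O2]^n
3^n = 3 → n = 1
Order in O2: 1

1


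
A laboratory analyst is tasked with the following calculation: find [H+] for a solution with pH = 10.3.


[H+] = 10^(-pH) = 10^(-10.3)
= 5.01×10^-11 M

5.01×10^-11 M


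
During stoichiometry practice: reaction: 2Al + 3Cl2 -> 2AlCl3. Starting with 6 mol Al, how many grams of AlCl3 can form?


Mole ratio AlCl3:Al = 2:2
n(AlCl3) = 6 × 2/2 = 6.000 mol
mass = 6.000 × 133.33 = 799.98 g

799.98 g


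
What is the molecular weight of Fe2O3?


M(Fe2O3) = 2×55.85 + 3×16.0
= 111.7 + 48.0
= 159.7 g/mol

159.7 g/mol


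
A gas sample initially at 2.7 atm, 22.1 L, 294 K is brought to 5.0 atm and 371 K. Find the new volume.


P1V1/T1 = P2V2/T2
V2 = P1V1T2/(T1P2)
= 2.7×22.1×371/(294×5.0)
= 15.06 L

15.06 L


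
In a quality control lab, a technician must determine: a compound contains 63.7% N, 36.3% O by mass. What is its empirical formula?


Assume 100 g sample. Moles of each element:
  N: 63.7/14.01 = 4.547 mol
  O: 36.3/16.0 = 2.269 mol
Divide by smallest (2.269):
  N: 4.547/2.269 = 2.0
  O: 2.269/2.269 = 1.0
Empirical formula: N2O

N2O


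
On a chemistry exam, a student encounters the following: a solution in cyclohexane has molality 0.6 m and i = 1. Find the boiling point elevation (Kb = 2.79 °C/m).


ΔTb = Kb × m × i
= 2.79 × 0.6 × 1
= 1.674 °C

1.674 °C


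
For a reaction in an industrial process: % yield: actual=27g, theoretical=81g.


% yield = actual/theoretical × 100
= 27/81 × 100
= 33.33%

33.33%


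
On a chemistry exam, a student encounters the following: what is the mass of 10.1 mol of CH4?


M(CH4) = 16.04 g/mol
mass = n × M = 10.1 × 16.04 = 162.00 g

162.00 g


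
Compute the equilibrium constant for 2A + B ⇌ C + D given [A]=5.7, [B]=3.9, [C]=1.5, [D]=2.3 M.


Kc = [C][D]/([A]^2[B])
= (1.5^1 × 2.3^1)/(5.7^2 × 3.9^1)
= 3.45/126.711
= 0.02723

0.02723


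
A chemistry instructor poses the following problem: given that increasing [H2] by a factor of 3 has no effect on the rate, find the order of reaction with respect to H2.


rate ∝ [H2]^n
rate ∝ [H2]^0
Order in H2: 0

0


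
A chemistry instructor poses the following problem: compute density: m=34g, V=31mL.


ρ = mass/volume
= 34/31
= 1.097 g/mL

1.097 g/mL


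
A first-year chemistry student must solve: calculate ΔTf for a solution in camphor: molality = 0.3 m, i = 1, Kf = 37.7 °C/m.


ΔTf = Kf × m × i
= 37.7 × 0.3 × 1
= 11.31 °C

11.31 °C


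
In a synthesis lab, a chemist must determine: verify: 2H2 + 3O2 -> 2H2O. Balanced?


Equation: 2H2 + 3O2 -> 2H2O
Check atoms: H: 4=4, O: 6≠2
Not balanced

No, not balanced


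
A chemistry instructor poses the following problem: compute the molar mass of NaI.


M(NaI) = 1×22.99 + 1×126.9
= 22.99 + 126.9
= 149.89 g/mol

149.89 g/mol


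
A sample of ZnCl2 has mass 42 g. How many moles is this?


M(ZnCl2) = 136.28 g/mol
n = mass/M = 42/136.28 = 0.3082 mol

0.3082 mol


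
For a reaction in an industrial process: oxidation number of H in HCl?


H is +1 with nonmetals
Oxidation number: +1

+1


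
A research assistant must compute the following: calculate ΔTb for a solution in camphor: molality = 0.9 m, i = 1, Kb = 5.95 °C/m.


ΔTb = Kb × m × i
= 5.95 × 0.9 × 1
= 5.355 °C

5.355 °C


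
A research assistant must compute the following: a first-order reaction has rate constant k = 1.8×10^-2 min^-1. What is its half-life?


t½ = ln2/k = 0.693147/(1.8×10^-2 min^-1)
= 38.51 min

38.51 min


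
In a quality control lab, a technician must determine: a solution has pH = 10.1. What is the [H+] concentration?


[H+] = 10^(-pH) = 10^(-10.1)
= 7.94×10^-11 M

7.94×10^-11 M


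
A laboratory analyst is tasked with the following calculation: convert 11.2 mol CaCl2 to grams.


M(CaCl2) = 110.98 g/mol
mass = n × M = 11.2 × 110.98 = 1242.98 g

1242.98 g


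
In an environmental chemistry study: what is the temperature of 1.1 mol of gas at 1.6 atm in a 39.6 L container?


PV = nRT  (R = 0.08206 L·atm/(mol·K))
T = PV/(nR) = 1.6×39.6/(1.1×0.08206)
= 63.36/0.090266
= 701.93 K

701.93 K


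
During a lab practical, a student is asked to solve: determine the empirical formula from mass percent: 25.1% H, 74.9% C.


Assume 100 g sample. Moles of each element:
  H: 25.1/1.008 = 24.901 mol
  C: 74.9/12.01 = 6.236 mol
Divide by smallest (6.236):
  H: 24.901/6.236 = 3.99
  C: 6.236/6.236 = 1.0
Empirical formula: CH4

CH4


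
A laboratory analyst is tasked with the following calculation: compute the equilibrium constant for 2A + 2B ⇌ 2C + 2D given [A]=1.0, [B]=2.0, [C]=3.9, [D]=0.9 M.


Kc = [C]^2[D]^2/([A]^2[B]^2)
= (3.9^2 × 0.9^2)/(1.0^2 × 2.0^2)
= 12.3201/4
= 3.080

3.080


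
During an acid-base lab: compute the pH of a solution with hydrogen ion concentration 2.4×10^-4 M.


pH = -log10([H+]) = -log10(2.4×10^-4)
= 4 - log10(2.4)
= 4 - 0.38
= 3.62

3.62


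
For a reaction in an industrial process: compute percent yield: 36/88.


% yield = actual/theoretical × 100
= 36/88 × 100
= 40.91%

40.91%


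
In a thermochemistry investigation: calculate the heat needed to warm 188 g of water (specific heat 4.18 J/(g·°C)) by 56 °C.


q = mcΔT = 188 × 4.18 × 56
= 44007.04 J

44007.04 J


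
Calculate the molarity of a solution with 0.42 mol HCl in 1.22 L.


M = n/V = 0.42/1.22 = 0.344 mol/L

0.344 M


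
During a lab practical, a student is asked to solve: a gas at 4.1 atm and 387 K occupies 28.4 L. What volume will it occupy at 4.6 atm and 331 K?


P1V1/T1 = P2V2/T2
V2 = P1V1T2/(T1P2)
= 4.1×28.4×331/(387×4.6)
= 21.65 L

21.65 L


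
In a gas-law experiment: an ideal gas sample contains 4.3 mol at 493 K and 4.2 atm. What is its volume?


PV = nRT  (R = 0.08206 L·atm/(mol·K))
V = nRT/P = 4.3×0.08206×493/4.2
= 41.419 L

41.419 L


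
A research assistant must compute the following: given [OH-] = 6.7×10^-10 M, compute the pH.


pOH = -log10([OH-]) = -log10(6.7×10^-10)
= 10 - log10(6.7) = 9.17
pH = 14 - pOH = 14 - 9.17 = 4.83

4.83
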